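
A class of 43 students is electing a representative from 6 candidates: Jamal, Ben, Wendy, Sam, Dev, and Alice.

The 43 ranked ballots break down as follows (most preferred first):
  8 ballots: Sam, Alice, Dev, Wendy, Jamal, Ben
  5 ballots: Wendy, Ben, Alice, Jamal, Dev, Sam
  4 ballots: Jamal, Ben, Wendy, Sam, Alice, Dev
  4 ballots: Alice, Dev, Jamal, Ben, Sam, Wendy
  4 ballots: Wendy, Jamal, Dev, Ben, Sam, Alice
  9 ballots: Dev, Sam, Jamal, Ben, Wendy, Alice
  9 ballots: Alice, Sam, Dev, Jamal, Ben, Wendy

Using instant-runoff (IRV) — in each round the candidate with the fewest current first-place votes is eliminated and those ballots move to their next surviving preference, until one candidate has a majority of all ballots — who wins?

Round 1: Jamal 4, Ben 0, Wendy 9, Sam 8, Dev 9, Alice 13. Ben eliminated.
Round 2: Jamal 4, Wendy 9, Sam 8, Dev 9, Alice 13. Jamal eliminated.
Round 3: Wendy 13, Sam 8, Dev 9, Alice 13. Sam eliminated.
Round 4: Wendy 13, Dev 9, Alice 21. Dev eliminated.
Round 5: Wendy 22, Alice 21. Wendy has a majority (≥22).

Wendy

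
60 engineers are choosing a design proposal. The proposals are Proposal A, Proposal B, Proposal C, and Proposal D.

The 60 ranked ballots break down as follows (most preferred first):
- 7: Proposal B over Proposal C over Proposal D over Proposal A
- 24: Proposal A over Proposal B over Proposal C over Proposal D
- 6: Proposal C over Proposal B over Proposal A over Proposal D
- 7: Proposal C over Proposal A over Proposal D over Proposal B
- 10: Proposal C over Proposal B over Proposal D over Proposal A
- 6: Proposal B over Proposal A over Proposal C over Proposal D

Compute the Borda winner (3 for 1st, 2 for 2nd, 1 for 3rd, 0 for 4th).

Proposal B

Proposal A: 7×0 + 24×3 + 6×1 + 7×2 + 10×0 + 6×2 = 104
Proposal B: 7×3 + 24×2 + 6×2 + 7×0 + 10×2 + 6×3 = 119
Proposal C: 7×2 + 24×1 + 6×3 + 7×3 + 10×3 + 6×1 = 113
Proposal D: 7×1 + 24×0 + 6×0 + 7×1 + 10×1 + 6×0 = 24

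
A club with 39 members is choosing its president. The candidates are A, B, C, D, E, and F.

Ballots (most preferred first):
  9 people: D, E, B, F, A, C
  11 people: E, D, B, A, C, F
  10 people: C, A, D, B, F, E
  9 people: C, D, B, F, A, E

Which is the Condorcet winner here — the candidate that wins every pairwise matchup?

D vs A: 29–10
D vs B: 39–0
D vs C: 20–19
D vs E: 28–11
D vs F: 39–0
D beats every other candidate.

D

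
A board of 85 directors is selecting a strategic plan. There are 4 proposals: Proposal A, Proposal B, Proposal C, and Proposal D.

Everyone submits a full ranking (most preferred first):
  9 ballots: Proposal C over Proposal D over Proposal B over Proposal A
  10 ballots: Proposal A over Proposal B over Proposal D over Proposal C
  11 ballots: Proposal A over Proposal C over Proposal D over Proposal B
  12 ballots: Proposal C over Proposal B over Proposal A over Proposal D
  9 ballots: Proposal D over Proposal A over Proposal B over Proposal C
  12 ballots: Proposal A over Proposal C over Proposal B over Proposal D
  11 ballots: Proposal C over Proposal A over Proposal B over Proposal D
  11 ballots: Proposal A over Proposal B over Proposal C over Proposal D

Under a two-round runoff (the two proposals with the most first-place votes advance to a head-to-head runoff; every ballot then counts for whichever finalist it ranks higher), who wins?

Proposal A

Round 1 first-place votes: Proposal A 44, Proposal B 0, Proposal C 32, Proposal D 9. Proposal A and Proposal C advance.
Runoff: Proposal A is ranked above Proposal C on 53 ballots, Proposal C above Proposal A on 32.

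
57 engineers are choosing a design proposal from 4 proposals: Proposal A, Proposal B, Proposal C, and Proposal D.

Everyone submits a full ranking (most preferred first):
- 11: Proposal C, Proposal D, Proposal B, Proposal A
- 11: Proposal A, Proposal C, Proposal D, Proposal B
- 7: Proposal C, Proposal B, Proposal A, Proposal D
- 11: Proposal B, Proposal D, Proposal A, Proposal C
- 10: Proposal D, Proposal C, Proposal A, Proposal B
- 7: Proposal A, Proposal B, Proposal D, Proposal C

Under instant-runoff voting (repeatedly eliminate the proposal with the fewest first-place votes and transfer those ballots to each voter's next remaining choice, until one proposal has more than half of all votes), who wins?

Proposal A

Round 1: Proposal A 18, Proposal B 11, Proposal C 18, Proposal D 10. Proposal D eliminated.
Round 2: Proposal A 18, Proposal B 11, Proposal C 28. Proposal B eliminated.
Round 3: Proposal A 29, Proposal C 28. Proposal A has a majority (≥29).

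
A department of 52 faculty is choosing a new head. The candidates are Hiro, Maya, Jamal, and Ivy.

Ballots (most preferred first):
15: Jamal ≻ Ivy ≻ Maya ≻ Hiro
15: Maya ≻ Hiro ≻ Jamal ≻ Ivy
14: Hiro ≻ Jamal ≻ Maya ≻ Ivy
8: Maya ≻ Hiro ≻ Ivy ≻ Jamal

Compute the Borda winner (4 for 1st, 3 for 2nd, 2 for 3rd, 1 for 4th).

Maya

Hiro: 15×1 + 15×3 + 14×4 + 8×3 = 140
Maya: 15×2 + 15×4 + 14×2 + 8×4 = 150
Jamal: 15×4 + 15×2 + 14×3 + 8×1 = 140
Ivy: 15×3 + 15×1 + 14×1 + 8×2 = 90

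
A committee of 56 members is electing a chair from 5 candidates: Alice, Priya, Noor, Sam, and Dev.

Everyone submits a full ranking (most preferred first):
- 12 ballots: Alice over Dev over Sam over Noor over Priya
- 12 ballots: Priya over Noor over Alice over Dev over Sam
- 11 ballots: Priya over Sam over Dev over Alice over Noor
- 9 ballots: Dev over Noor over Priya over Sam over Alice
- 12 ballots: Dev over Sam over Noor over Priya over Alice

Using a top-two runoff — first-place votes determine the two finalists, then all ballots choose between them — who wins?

Dev

Round 1 first-place votes: Alice 12, Priya 23, Noor 0, Sam 0, Dev 21. Priya and Dev advance.
Runoff: Priya is ranked above Dev on 23 ballots, Dev above Priya on 33.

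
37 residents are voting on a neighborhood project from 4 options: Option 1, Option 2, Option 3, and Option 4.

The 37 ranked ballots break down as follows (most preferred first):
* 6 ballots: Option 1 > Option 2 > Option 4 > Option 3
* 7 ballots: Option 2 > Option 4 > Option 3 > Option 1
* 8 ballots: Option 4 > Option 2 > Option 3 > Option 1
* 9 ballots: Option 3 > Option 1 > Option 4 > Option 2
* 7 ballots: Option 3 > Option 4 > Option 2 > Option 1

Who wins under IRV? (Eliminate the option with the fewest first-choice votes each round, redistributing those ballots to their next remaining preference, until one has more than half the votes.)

Option 2

Round 1: Option 1 6, Option 2 7, Option 3 16, Option 4 8. Option 1 eliminated.
Round 2: Option 2 13, Option 3 16, Option 4 8. Option 4 eliminated.
Round 3: Option 2 21, Option 3 16. Option 2 has a majority (≥19).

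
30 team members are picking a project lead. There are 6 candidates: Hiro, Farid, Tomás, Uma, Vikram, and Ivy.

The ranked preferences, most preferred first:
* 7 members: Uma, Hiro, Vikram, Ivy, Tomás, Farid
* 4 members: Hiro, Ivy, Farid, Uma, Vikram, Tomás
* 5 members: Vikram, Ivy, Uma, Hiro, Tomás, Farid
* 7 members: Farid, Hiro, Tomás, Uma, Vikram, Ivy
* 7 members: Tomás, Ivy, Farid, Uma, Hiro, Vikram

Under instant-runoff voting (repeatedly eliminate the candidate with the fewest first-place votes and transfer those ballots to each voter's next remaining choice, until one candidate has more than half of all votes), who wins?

Farid

Round 1: Hiro 4, Farid 7, Tomás 7, Uma 7, Vikram 5, Ivy 0. Ivy eliminated.
Round 2: Hiro 4, Farid 7, Tomás 7, Uma 7, Vikram 5. Hiro eliminated.
Round 3: Farid 11, Tomás 7, Uma 7, Vikram 5. Vikram eliminated.
Round 4: Farid 11, Tomás 7, Uma 12. Tomás eliminated.
Round 5: Farid 18, Uma 12. Farid has a majority (≥16).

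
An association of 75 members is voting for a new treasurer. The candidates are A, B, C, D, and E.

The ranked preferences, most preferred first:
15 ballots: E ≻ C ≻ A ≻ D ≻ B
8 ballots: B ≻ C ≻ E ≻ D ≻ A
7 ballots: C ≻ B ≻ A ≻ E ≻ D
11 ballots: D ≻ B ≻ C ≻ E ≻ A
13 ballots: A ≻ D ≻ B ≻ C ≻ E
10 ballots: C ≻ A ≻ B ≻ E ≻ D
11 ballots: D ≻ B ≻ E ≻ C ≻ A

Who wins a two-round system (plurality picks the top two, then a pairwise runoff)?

C

Round 1 first-place votes: A 13, B 8, C 17, D 22, E 15. D and C advance.
Runoff: D is ranked above C on 35 ballots, C above D on 40.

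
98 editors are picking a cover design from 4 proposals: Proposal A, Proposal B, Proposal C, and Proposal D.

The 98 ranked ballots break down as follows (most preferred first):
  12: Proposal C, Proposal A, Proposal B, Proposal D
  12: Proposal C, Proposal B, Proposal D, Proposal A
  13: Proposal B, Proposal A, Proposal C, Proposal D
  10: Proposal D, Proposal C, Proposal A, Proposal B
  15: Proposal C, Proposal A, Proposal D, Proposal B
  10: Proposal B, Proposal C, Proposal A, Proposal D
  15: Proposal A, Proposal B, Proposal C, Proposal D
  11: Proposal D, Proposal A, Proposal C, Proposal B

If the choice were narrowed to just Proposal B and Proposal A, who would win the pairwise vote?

Proposal A

Proposal B is ranked above Proposal A on 35 ballots; Proposal A above Proposal B on 63.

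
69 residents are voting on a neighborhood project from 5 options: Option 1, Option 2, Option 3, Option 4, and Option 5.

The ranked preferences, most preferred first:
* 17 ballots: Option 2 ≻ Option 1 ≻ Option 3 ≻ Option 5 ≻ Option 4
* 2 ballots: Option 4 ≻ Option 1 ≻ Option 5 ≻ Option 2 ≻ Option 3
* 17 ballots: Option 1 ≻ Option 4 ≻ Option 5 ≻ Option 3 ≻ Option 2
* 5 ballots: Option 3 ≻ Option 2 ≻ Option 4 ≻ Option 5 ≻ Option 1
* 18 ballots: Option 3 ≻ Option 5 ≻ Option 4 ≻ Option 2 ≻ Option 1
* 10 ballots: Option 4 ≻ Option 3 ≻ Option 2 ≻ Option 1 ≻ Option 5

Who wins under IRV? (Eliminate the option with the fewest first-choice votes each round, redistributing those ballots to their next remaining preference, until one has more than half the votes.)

Option 1

Round 1: Option 1 17, Option 2 17, Option 3 23, Option 4 12, Option 5 0. Option 5 eliminated.
Round 2: Option 1 17, Option 2 17, Option 3 23, Option 4 12. Option 4 eliminated.
Round 3: Option 1 19, Option 2 17, Option 3 33. Option 2 eliminated.
Round 4: Option 1 36, Option 3 33. Option 1 has a majority (≥35).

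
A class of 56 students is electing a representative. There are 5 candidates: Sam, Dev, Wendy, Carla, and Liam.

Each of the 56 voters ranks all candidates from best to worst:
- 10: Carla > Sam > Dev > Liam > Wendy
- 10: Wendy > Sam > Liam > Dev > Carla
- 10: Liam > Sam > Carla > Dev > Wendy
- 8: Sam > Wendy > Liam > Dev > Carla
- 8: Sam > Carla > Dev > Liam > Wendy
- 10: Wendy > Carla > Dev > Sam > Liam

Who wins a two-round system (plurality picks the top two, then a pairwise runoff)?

Round 1 first-place votes: Sam 16, Dev 0, Wendy 20, Carla 10, Liam 10. Wendy and Sam advance.
Runoff: Wendy is ranked above Sam on 20 ballots, Sam above Wendy on 36.

Sam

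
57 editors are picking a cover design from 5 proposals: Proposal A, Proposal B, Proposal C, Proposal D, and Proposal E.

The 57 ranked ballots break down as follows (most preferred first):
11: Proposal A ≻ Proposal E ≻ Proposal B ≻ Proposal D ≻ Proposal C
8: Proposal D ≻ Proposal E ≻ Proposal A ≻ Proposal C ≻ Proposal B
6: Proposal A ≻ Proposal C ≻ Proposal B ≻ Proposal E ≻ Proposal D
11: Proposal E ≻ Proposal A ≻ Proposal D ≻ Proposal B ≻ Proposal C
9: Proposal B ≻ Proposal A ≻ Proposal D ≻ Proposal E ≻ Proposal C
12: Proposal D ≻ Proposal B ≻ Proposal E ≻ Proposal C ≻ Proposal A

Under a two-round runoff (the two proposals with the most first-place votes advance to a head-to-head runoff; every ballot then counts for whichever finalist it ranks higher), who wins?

Proposal A

Round 1 first-place votes: Proposal A 17, Proposal B 9, Proposal C 0, Proposal D 20, Proposal E 11. Proposal D and Proposal A advance.
Runoff: Proposal D is ranked above Proposal A on 20 ballots, Proposal A above Proposal D on 37.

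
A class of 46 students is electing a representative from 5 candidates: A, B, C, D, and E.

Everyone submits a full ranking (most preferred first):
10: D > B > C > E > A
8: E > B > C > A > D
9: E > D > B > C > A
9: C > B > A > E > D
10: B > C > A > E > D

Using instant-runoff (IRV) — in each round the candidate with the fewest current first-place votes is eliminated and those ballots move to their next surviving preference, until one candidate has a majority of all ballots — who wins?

B

Round 1: A 0, B 10, C 9, D 10, E 17. A eliminated.
Round 2: B 10, C 9, D 10, E 17. C eliminated.
Round 3: B 19, D 10, E 17. D eliminated.
Round 4: B 29, E 17. B has a majority (≥24).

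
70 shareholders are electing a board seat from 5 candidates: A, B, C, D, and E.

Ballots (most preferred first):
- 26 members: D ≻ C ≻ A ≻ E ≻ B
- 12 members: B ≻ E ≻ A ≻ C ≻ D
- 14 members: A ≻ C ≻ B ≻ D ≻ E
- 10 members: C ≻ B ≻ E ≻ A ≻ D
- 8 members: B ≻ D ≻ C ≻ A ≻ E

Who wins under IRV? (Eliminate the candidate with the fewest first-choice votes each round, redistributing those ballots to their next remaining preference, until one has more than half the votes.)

B

Round 1: A 14, B 20, C 10, D 26, E 0. E eliminated.
Round 2: A 14, B 20, C 10, D 26. C eliminated.
Round 3: A 14, B 30, D 26. A eliminated.
Round 4: B 44, D 26. B has a majority (≥36).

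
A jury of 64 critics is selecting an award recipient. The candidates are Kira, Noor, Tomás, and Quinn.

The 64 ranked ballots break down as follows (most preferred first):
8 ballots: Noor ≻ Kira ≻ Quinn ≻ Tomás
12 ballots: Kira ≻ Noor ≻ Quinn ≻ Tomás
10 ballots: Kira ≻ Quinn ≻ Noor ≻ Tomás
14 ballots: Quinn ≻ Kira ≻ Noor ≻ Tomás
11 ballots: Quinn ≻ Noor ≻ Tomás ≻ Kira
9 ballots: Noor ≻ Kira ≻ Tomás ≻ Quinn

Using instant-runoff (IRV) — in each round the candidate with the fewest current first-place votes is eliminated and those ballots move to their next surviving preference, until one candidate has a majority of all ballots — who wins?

Round 1: Kira 22, Noor 17, Tomás 0, Quinn 25. Tomás eliminated.
Round 2: Kira 22, Noor 17, Quinn 25. Noor eliminated.
Round 3: Kira 39, Quinn 25. Kira has a majority (≥33).

Kira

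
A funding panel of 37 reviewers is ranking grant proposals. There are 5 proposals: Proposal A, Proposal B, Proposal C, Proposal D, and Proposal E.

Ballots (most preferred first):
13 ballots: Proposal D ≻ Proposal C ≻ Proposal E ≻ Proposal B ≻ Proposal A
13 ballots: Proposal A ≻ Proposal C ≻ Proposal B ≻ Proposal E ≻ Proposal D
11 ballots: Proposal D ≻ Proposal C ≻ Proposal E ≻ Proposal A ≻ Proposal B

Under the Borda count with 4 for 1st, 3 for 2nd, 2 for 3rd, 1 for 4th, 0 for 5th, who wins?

Proposal C

Proposal A: 13×0 + 13×4 + 11×1 = 63
Proposal B: 13×1 + 13×2 + 11×0 = 39
Proposal C: 13×3 + 13×3 + 11×3 = 111
Proposal D: 13×4 + 13×0 + 11×4 = 96
Proposal E: 13×2 + 13×1 + 11×2 = 61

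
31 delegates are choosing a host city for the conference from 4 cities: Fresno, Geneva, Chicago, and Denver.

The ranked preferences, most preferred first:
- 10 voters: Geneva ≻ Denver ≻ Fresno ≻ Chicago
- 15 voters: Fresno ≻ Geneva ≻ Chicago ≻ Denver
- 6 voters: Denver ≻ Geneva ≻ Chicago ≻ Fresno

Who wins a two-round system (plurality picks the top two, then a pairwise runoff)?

Round 1 first-place votes: Fresno 15, Geneva 10, Chicago 0, Denver 6. Fresno and Geneva advance.
Runoff: Fresno is ranked above Geneva on 15 ballots, Geneva above Fresno on 16.

Geneva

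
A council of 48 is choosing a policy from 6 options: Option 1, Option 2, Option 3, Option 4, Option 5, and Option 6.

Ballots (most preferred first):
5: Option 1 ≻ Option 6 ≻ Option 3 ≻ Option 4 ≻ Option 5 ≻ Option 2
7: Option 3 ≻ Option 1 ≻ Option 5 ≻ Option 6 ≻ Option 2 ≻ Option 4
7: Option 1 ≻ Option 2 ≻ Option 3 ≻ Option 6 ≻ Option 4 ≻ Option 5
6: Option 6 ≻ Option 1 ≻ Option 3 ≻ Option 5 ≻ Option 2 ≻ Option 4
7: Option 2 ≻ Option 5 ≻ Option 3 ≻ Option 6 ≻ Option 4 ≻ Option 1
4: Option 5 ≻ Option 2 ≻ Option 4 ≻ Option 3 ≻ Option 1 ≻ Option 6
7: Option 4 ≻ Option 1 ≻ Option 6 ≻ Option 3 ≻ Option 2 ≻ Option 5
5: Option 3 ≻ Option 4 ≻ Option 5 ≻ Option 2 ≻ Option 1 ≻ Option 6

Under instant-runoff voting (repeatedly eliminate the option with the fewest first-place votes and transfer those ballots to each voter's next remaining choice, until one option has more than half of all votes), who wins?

Round 1: Option 1 12, Option 2 7, Option 3 12, Option 4 7, Option 5 4, Option 6 6. Option 5 eliminated.
Round 2: Option 1 12, Option 2 11, Option 3 12, Option 4 7, Option 6 6. Option 6 eliminated.
Round 3: Option 1 18, Option 2 11, Option 3 12, Option 4 7. Option 4 eliminated.
Round 4: Option 1 25, Option 2 11, Option 3 12. Option 1 has a majority (≥25).

Option 1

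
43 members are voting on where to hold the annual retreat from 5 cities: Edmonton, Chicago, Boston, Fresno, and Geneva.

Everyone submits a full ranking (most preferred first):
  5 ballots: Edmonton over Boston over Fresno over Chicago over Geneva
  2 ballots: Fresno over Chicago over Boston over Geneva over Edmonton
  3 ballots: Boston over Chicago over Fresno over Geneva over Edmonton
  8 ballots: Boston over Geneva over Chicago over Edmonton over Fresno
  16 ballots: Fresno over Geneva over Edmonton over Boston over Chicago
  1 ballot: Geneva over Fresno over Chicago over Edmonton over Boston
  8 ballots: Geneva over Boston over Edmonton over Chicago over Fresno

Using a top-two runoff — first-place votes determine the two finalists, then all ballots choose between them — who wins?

Boston

Round 1 first-place votes: Edmonton 5, Chicago 0, Boston 11, Fresno 18, Geneva 9. Fresno and Boston advance.
Runoff: Fresno is ranked above Boston on 19 ballots, Boston above Fresno on 24.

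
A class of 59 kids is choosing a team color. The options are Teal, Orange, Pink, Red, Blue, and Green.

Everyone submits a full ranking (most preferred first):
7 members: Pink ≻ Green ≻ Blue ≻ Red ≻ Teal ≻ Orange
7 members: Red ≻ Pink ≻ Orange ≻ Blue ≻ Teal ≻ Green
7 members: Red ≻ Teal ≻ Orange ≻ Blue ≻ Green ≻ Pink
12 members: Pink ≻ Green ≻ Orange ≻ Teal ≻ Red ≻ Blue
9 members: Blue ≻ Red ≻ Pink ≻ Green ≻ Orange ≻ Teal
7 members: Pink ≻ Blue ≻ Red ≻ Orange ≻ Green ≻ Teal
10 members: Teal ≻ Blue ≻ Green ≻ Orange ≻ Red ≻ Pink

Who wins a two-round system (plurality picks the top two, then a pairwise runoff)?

Red

Round 1 first-place votes: Teal 10, Orange 0, Pink 26, Red 14, Blue 9, Green 0. Pink and Red advance.
Runoff: Pink is ranked above Red on 26 ballots, Red above Pink on 33.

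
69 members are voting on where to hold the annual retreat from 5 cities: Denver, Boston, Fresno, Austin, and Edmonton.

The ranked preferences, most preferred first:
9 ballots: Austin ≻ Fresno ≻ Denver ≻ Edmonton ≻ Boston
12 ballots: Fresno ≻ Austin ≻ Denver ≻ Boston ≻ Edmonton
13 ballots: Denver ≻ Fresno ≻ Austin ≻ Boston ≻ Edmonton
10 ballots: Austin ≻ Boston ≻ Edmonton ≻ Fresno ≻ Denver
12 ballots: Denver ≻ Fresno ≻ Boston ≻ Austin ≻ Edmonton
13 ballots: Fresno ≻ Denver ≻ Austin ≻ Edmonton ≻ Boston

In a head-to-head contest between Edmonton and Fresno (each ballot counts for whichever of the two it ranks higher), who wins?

Fresno

Edmonton is ranked above Fresno on 10 ballots; Fresno above Edmonton on 59.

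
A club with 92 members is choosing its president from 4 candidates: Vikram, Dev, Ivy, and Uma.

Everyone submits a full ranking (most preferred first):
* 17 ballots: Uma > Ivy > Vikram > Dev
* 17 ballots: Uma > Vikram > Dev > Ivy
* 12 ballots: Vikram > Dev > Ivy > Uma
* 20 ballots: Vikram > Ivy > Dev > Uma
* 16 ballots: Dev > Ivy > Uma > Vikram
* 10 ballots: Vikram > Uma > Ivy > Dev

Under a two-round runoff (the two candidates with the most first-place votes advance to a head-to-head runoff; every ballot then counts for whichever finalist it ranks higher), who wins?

Round 1 first-place votes: Vikram 42, Dev 16, Ivy 0, Uma 34. Vikram and Uma advance.
Runoff: Vikram is ranked above Uma on 42 ballots, Uma above Vikram on 50.

Uma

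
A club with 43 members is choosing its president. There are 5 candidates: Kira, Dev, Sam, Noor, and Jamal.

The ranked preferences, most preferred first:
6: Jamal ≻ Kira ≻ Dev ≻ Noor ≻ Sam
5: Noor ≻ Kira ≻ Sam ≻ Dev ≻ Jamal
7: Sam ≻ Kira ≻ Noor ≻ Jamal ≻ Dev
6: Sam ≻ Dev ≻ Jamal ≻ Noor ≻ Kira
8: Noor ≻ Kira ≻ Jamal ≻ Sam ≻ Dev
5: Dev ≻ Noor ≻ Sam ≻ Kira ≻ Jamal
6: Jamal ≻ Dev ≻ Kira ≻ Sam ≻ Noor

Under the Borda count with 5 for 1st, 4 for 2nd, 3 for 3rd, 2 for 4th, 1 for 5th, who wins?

Kira: 6×4 + 5×4 + 7×4 + 6×1 + 8×4 + 5×2 + 6×3 = 138
Dev: 6×3 + 5×2 + 7×1 + 6×4 + 8×1 + 5×5 + 6×4 = 116
Sam: 6×1 + 5×3 + 7×5 + 6×5 + 8×2 + 5×3 + 6×2 = 129
Noor: 6×2 + 5×5 + 7×3 + 6×2 + 8×5 + 5×4 + 6×1 = 136
Jamal: 6×5 + 5×1 + 7×2 + 6×3 + 8×3 + 5×1 + 6×5 = 126

Kira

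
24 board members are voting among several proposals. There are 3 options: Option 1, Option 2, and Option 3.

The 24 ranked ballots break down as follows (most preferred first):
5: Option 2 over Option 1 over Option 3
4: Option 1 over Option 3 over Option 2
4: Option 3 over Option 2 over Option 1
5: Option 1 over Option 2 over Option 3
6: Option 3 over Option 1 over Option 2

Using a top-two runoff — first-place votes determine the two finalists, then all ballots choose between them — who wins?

Round 1 first-place votes: Option 1 9, Option 2 5, Option 3 10. Option 3 and Option 1 advance.
Runoff: Option 3 is ranked above Option 1 on 10 ballots, Option 1 above Option 3 on 14.

Option 1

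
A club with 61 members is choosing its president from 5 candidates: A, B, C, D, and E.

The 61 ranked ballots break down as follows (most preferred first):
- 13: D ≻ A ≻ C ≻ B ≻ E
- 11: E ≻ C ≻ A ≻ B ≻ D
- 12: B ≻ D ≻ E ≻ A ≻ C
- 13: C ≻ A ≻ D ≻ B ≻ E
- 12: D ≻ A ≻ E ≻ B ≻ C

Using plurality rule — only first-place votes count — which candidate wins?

First-place votes: A 0, B 12, C 13, D 25, E 11.

D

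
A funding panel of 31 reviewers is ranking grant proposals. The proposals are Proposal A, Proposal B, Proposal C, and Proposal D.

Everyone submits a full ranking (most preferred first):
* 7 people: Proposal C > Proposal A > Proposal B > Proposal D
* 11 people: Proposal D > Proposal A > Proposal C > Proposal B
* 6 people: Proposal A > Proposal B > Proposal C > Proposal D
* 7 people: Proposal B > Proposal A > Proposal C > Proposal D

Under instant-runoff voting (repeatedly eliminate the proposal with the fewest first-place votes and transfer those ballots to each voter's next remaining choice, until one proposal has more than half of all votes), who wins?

Round 1: Proposal A 6, Proposal B 7, Proposal C 7, Proposal D 11. Proposal A eliminated.
Round 2: Proposal B 13, Proposal C 7, Proposal D 11. Proposal C eliminated.
Round 3: Proposal B 20, Proposal D 11. Proposal B has a majority (≥16).

Proposal B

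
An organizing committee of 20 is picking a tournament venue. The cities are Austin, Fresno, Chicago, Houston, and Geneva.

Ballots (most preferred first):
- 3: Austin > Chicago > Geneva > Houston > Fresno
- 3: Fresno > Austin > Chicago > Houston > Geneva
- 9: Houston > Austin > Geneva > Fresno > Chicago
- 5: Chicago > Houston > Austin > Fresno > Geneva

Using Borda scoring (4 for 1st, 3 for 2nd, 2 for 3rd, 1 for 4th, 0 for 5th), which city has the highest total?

Austin

Austin: 3×4 + 3×3 + 9×3 + 5×2 = 58
Fresno: 3×0 + 3×4 + 9×1 + 5×1 = 26
Chicago: 3×3 + 3×2 + 9×0 + 5×4 = 35
Houston: 3×1 + 3×1 + 9×4 + 5×3 = 57
Geneva: 3×2 + 3×0 + 9×2 + 5×0 = 24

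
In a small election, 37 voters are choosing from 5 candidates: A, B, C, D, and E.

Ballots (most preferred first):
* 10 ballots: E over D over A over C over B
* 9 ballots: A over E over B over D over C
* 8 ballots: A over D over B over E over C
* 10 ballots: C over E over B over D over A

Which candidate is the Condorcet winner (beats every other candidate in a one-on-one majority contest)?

E

E vs A: 20–17
E vs B: 29–8
E vs C: 27–10
E vs D: 29–8
E beats every other candidate.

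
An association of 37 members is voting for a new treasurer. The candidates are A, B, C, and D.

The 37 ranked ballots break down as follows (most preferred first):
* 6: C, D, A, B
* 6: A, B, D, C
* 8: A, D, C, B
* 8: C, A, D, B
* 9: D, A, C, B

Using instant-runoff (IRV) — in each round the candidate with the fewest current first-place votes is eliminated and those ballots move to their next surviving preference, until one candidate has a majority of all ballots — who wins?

Round 1: A 14, B 0, C 14, D 9. B eliminated.
Round 2: A 14, C 14, D 9. D eliminated.
Round 3: A 23, C 14. A has a majority (≥19).

A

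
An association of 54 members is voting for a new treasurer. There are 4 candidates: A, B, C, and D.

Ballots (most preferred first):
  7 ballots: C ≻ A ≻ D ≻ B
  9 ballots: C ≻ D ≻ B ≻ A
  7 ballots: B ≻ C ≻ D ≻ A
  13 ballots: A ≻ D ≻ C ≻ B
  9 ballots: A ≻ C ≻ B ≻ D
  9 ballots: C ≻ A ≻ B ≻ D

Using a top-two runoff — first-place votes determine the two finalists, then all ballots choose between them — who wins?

Round 1 first-place votes: A 22, B 7, C 25, D 0. C and A advance.
Runoff: C is ranked above A on 32 ballots, A above C on 22.

C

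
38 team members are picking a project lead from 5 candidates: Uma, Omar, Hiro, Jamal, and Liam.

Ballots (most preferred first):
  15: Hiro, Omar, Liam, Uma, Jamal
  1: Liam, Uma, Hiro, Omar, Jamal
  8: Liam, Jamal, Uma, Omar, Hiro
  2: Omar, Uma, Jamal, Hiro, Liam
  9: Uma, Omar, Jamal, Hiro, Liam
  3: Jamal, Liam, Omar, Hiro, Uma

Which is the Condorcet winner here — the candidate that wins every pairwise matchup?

Omar

Omar vs Uma: 20–18
Omar vs Hiro: 22–16
Omar vs Jamal: 27–11
Omar vs Liam: 26–12
Omar beats every other candidate.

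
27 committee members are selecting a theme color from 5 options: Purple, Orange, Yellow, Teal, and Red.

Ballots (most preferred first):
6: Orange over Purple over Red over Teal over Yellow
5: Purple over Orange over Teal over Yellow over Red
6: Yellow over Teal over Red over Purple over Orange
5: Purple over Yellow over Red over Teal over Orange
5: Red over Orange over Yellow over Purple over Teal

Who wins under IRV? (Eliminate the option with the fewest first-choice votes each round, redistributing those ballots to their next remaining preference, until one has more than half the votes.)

Purple

Round 1: Purple 10, Orange 6, Yellow 6, Teal 0, Red 5. Teal eliminated.
Round 2: Purple 10, Orange 6, Yellow 6, Red 5. Red eliminated.
Round 3: Purple 10, Orange 11, Yellow 6. Yellow eliminated.
Round 4: Purple 16, Orange 11. Purple has a majority (≥14).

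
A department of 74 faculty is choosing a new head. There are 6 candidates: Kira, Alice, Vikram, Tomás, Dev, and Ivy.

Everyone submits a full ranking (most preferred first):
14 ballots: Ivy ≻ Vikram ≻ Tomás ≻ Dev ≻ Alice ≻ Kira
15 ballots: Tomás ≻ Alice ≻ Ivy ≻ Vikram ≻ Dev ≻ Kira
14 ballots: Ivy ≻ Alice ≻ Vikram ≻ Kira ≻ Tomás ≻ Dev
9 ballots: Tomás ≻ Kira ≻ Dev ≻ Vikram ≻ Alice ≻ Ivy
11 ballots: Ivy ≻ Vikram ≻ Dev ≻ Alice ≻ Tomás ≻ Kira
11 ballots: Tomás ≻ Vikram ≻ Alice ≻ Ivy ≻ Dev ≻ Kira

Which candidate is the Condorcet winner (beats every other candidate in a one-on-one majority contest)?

Ivy

Ivy vs Kira: 65–9
Ivy vs Alice: 39–35
Ivy vs Vikram: 54–20
Ivy vs Tomás: 39–35
Ivy vs Dev: 65–9
Ivy beats every other candidate.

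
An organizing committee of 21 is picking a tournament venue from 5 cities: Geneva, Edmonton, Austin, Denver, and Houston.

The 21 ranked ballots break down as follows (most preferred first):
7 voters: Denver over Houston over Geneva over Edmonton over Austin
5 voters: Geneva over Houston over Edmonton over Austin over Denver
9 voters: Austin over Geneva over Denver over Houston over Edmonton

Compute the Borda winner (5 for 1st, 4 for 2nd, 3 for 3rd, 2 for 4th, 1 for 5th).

Geneva

Geneva: 7×3 + 5×5 + 9×4 = 82
Edmonton: 7×2 + 5×3 + 9×1 = 38
Austin: 7×1 + 5×2 + 9×5 = 62
Denver: 7×5 + 5×1 + 9×3 = 67
Houston: 7×4 + 5×4 + 9×2 = 66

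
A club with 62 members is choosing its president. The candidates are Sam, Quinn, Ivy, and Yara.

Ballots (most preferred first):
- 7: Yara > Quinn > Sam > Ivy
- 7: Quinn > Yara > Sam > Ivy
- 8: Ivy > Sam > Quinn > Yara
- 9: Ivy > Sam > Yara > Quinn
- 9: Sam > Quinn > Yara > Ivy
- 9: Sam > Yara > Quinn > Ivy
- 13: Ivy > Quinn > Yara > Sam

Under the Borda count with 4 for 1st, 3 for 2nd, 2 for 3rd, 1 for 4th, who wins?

Sam: 7×2 + 7×2 + 8×3 + 9×3 + 9×4 + 9×4 + 13×1 = 164
Quinn: 7×3 + 7×4 + 8×2 + 9×1 + 9×3 + 9×2 + 13×3 = 158
Ivy: 7×1 + 7×1 + 8×4 + 9×4 + 9×1 + 9×1 + 13×4 = 152
Yara: 7×4 + 7×3 + 8×1 + 9×2 + 9×2 + 9×3 + 13×2 = 146

Sam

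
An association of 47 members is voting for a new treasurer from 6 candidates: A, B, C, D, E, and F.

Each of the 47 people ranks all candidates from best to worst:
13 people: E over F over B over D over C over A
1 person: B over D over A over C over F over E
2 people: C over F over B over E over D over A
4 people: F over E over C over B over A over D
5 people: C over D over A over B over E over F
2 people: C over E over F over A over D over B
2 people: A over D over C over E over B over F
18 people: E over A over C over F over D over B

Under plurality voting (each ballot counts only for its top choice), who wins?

E

First-place votes: A 2, B 1, C 9, D 0, E 31, F 4.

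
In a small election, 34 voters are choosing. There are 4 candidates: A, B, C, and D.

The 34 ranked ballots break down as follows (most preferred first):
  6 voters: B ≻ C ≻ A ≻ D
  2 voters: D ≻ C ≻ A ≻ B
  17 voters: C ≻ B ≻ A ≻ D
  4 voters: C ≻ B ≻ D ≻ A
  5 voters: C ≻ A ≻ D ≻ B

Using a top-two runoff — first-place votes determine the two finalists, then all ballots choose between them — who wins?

C

Round 1 first-place votes: A 0, B 6, C 26, D 2. C and B advance.
Runoff: C is ranked above B on 28 ballots, B above C on 6.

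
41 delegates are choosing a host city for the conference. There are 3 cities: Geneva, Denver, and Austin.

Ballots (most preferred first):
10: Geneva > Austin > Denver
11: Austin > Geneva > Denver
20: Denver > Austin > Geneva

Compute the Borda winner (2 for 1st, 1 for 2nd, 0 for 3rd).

Austin

Geneva: 10×2 + 11×1 + 20×0 = 31
Denver: 10×0 + 11×0 + 20×2 = 40
Austin: 10×1 + 11×2 + 20×1 = 52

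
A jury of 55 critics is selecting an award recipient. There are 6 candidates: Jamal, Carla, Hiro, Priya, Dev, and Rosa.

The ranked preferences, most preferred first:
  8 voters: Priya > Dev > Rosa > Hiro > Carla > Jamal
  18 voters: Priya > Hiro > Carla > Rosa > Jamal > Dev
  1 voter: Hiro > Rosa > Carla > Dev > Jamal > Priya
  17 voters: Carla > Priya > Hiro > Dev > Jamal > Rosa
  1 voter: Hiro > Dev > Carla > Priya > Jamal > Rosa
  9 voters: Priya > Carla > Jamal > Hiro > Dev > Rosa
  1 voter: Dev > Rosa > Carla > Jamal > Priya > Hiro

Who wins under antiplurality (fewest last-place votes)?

Last-place votes: Jamal 8, Carla 0, Hiro 1, Priya 1, Dev 18, Rosa 27.

Carla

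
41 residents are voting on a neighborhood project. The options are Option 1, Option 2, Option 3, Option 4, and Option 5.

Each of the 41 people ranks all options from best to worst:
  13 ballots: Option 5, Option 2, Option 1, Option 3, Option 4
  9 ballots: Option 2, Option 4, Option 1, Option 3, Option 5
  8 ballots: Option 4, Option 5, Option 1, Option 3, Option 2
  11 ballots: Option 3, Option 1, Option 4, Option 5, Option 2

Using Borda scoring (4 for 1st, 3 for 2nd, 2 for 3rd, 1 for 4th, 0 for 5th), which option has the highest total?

Option 1: 13×2 + 9×2 + 8×2 + 11×3 = 93
Option 2: 13×3 + 9×4 + 8×0 + 11×0 = 75
Option 3: 13×1 + 9×1 + 8×1 + 11×4 = 74
Option 4: 13×0 + 9×3 + 8×4 + 11×2 = 81
Option 5: 13×4 + 9×0 + 8×3 + 11×1 = 87

Option 1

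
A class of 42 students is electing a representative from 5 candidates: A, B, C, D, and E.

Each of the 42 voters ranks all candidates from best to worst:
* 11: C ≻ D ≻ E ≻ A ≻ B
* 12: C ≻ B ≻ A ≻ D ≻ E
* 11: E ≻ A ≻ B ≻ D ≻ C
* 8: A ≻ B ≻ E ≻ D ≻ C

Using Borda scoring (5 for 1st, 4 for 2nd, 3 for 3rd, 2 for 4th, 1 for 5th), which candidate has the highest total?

A

A: 11×2 + 12×3 + 11×4 + 8×5 = 142
B: 11×1 + 12×4 + 11×3 + 8×4 = 124
C: 11×5 + 12×5 + 11×1 + 8×1 = 134
D: 11×4 + 12×2 + 11×2 + 8×2 = 106
E: 11×3 + 12×1 + 11×5 + 8×3 = 124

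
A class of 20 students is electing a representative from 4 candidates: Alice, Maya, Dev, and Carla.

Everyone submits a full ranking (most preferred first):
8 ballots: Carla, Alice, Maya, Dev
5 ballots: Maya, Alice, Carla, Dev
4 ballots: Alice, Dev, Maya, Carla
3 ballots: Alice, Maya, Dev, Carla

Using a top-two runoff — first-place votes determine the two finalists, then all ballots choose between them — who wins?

Round 1 first-place votes: Alice 7, Maya 5, Dev 0, Carla 8. Carla and Alice advance.
Runoff: Carla is ranked above Alice on 8 ballots, Alice above Carla on 12.

Alice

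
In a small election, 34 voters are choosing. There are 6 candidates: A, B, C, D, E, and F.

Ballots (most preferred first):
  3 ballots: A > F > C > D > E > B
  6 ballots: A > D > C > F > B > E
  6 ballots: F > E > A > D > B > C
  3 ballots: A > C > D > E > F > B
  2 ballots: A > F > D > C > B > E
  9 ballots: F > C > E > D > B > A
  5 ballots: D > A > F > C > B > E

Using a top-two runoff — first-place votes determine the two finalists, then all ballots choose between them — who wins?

Round 1 first-place votes: A 14, B 0, C 0, D 5, E 0, F 15. F and A advance.
Runoff: F is ranked above A on 15 ballots, A above F on 19.

A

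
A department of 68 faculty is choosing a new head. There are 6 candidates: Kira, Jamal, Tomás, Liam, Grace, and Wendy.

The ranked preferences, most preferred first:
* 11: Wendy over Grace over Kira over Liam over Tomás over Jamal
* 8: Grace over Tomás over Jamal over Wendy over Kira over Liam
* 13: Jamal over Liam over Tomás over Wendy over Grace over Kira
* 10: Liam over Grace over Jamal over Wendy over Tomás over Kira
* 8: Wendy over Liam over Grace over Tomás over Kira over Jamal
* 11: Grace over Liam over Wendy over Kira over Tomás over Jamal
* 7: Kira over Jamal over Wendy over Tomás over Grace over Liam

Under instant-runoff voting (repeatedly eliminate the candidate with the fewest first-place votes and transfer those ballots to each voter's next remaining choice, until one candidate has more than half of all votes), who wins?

Round 1: Kira 7, Jamal 13, Tomás 0, Liam 10, Grace 19, Wendy 19. Tomás eliminated.
Round 2: Kira 7, Jamal 13, Liam 10, Grace 19, Wendy 19. Kira eliminated.
Round 3: Jamal 20, Liam 10, Grace 19, Wendy 19. Liam eliminated.
Round 4: Jamal 20, Grace 29, Wendy 19. Wendy eliminated.
Round 5: Jamal 20, Grace 48. Grace has a majority (≥35).

Grace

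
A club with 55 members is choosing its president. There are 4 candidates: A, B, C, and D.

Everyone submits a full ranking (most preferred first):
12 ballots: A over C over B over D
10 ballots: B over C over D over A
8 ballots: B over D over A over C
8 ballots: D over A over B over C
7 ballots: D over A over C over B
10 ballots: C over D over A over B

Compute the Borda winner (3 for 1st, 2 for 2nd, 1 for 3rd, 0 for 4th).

A: 12×3 + 10×0 + 8×1 + 8×2 + 7×2 + 10×1 = 84
B: 12×1 + 10×3 + 8×3 + 8×1 + 7×0 + 10×0 = 74
C: 12×2 + 10×2 + 8×0 + 8×0 + 7×1 + 10×3 = 81
D: 12×0 + 10×1 + 8×2 + 8×3 + 7×3 + 10×2 = 91

D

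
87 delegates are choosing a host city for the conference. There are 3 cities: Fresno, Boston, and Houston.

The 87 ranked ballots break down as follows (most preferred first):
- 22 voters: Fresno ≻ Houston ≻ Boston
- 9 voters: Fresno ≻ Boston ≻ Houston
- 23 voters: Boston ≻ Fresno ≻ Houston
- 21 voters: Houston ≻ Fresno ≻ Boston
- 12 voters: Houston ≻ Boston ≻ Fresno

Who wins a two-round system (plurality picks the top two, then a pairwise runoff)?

Fresno

Round 1 first-place votes: Fresno 31, Boston 23, Houston 33. Houston and Fresno advance.
Runoff: Houston is ranked above Fresno on 33 ballots, Fresno above Houston on 54.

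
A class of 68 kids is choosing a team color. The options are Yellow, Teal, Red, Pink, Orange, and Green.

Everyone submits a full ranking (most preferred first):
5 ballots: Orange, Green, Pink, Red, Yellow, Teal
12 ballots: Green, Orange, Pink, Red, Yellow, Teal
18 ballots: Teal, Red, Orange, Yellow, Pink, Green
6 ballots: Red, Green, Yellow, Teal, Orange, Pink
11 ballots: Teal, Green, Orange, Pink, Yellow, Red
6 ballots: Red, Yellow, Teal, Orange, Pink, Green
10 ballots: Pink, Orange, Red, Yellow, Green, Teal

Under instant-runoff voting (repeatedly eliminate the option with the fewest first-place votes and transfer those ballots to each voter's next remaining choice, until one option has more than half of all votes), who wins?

Round 1: Yellow 0, Teal 29, Red 12, Pink 10, Orange 5, Green 12. Yellow eliminated.
Round 2: Teal 29, Red 12, Pink 10, Orange 5, Green 12. Orange eliminated.
Round 3: Teal 29, Red 12, Pink 10, Green 17. Pink eliminated.
Round 4: Teal 29, Red 22, Green 17. Green eliminated.
Round 5: Teal 29, Red 39. Red has a majority (≥35).

Red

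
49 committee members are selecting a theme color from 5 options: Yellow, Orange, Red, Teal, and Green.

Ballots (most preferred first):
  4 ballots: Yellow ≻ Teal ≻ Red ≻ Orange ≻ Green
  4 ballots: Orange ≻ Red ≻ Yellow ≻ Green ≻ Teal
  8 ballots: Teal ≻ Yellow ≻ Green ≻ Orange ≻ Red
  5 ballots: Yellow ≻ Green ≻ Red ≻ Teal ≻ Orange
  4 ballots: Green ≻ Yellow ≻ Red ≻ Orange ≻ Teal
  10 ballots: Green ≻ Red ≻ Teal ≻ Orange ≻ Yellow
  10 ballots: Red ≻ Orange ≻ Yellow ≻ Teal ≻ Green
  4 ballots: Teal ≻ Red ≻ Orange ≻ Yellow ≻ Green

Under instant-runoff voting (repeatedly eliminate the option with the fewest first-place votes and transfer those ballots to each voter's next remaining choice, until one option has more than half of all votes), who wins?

Round 1: Yellow 9, Orange 4, Red 10, Teal 12, Green 14. Orange eliminated.
Round 2: Yellow 9, Red 14, Teal 12, Green 14. Yellow eliminated.
Round 3: Red 14, Teal 16, Green 19. Red eliminated.
Round 4: Teal 26, Green 23. Teal has a majority (≥25).

Teal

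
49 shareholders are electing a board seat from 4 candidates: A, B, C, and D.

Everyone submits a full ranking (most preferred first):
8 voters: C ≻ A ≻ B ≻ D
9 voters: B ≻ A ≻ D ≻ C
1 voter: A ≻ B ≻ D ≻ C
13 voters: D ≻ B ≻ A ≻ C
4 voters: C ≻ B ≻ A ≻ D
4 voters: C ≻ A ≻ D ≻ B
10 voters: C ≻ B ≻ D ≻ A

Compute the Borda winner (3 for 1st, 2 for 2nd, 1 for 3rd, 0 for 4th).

B

A: 8×2 + 9×2 + 1×3 + 13×1 + 4×1 + 4×2 + 10×0 = 62
B: 8×1 + 9×3 + 1×2 + 13×2 + 4×2 + 4×0 + 10×2 = 91
C: 8×3 + 9×0 + 1×0 + 13×0 + 4×3 + 4×3 + 10×3 = 78
D: 8×0 + 9×1 + 1×1 + 13×3 + 4×0 + 4×1 + 10×1 = 63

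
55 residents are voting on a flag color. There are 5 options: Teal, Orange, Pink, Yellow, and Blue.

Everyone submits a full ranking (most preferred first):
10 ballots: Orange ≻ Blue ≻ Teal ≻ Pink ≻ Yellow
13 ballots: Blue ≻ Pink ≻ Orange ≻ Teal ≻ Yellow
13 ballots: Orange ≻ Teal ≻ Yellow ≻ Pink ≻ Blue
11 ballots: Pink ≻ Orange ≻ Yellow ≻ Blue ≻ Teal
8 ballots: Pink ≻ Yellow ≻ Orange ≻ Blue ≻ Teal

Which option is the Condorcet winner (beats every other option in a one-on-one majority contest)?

Pink vs Teal: 32–23
Pink vs Orange: 32–23
Pink vs Yellow: 42–13
Pink vs Blue: 32–23
Pink beats every other option.

Pink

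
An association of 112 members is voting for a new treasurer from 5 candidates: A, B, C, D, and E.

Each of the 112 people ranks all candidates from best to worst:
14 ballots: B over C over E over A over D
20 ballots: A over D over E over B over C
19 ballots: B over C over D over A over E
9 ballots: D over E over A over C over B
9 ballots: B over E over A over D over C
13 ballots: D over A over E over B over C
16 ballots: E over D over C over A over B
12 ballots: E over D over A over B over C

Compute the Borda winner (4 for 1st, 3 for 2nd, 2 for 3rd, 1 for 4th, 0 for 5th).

A: 14×1 + 20×4 + 19×1 + 9×2 + 9×2 + 13×3 + 16×1 + 12×2 = 228
B: 14×4 + 20×1 + 19×4 + 9×0 + 9×4 + 13×1 + 16×0 + 12×1 = 213
C: 14×3 + 20×0 + 19×3 + 9×1 + 9×0 + 13×0 + 16×2 + 12×0 = 140
D: 14×0 + 20×3 + 19×2 + 9×4 + 9×1 + 13×4 + 16×3 + 12×3 = 279
E: 14×2 + 20×2 + 19×0 + 9×3 + 9×3 + 13×2 + 16×4 + 12×4 = 260

D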